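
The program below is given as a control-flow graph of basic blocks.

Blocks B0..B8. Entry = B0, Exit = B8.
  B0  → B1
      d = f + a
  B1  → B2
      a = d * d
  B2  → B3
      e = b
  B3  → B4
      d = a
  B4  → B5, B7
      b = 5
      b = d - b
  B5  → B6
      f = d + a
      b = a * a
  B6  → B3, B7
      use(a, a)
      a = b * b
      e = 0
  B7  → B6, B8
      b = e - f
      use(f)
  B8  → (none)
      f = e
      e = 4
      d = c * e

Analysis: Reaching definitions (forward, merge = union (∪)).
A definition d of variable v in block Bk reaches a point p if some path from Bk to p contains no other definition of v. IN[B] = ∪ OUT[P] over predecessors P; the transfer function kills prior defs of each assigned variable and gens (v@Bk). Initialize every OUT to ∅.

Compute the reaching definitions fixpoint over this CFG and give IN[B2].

Fixpoint table:
  B0:  IN={}  OUT={d@B0}
  B1:  IN={d@B0}  OUT={a@B1, d@B0}
  B2:  IN={a@B1, d@B0}  OUT={a@B1, d@B0, e@B2}
  B3:  IN={a@B1, a@B6, b@B5, b@B7, d@B0, d@B3, e@B2, e@B6, f@B5}  OUT={a@B1, a@B6, b@B5, b@B7, d@B3, e@B2, e@B6, f@B5}
  B4:  IN={a@B1, a@B6, b@B5, b@B7, d@B3, e@B2, e@B6, f@B5}  OUT={a@B1, a@B6, b@B4, d@B3, e@B2, e@B6, f@B5}
  B5:  IN={a@B1, a@B6, b@B4, d@B3, e@B2, e@B6, f@B5}  OUT={a@B1, a@B6, b@B5, d@B3, e@B2, e@B6, f@B5}
  B6:  IN={a@B1, a@B6, b@B5, b@B7, d@B3, e@B2, e@B6, f@B5}  OUT={a@B6, b@B5, b@B7, d@B3, e@B6, f@B5}
  B7:  IN={a@B1, a@B6, b@B4, b@B5, b@B7, d@B3, e@B2, e@B6, f@B5}  OUT={a@B1, a@B6, b@B7, d@B3, e@B2, e@B6, f@B5}
  B8:  IN={a@B1, a@B6, b@B7, d@B3, e@B2, e@B6, f@B5}  OUT={a@B1, a@B6, b@B7, d@B8, e@B8, f@B8}

Merge at B2: IN[B2] = OUT[B1] = {a@B1, d@B0}

Answer: {a@B1, d@B0}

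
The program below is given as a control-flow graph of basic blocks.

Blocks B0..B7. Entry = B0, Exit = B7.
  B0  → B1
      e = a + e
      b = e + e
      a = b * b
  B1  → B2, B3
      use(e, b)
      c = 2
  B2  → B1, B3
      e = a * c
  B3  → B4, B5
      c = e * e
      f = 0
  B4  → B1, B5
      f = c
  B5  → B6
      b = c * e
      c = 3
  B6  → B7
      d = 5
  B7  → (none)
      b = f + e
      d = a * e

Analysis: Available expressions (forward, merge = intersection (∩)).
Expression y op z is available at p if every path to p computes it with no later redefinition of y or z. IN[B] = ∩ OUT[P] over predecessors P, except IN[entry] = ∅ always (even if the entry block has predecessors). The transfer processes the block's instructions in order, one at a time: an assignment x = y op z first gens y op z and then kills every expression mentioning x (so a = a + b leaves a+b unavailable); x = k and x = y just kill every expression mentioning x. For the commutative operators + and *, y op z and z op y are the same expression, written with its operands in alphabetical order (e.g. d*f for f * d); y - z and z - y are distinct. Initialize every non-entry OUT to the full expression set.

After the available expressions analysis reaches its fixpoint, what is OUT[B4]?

Converged values:
  B0: | IN={} | OUT={b*b, e+e}
  B1: | IN={b*b} | OUT={b*b}
  B2: | IN={b*b} | OUT={a*c, b*b}
  B3: | IN={b*b} | OUT={b*b, e*e}
  B4: | IN={b*b, e*e} | OUT={b*b, e*e}
  B5: | IN={b*b, e*e} | OUT={e*e}
  B6: | IN={e*e} | OUT={e*e}
  B7: | IN={e*e} | OUT={a*e, e*e, e+f}

Merge at B4: IN[B4] = OUT[B3] = {b*b, e*e}
Applying B4's transfer function to that IN value gives OUT[B4] (row B4 above).

Answer: {b*b, e*e}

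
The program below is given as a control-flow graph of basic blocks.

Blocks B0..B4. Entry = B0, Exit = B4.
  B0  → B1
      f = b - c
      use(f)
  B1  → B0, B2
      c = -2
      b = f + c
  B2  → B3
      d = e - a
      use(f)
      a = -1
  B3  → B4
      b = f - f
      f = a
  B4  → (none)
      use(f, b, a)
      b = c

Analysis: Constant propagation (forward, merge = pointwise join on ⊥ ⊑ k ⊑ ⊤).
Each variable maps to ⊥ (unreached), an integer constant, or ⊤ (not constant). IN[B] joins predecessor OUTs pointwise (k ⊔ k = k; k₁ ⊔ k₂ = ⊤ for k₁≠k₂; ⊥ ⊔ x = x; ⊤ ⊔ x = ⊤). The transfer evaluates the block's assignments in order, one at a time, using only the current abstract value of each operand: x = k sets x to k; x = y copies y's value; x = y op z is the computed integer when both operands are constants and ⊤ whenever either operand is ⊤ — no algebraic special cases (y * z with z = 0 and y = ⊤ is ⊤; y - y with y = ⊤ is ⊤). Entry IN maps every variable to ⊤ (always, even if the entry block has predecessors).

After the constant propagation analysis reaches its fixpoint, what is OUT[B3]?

Answer: {a: -1, b: ⊤, c: -2, d: ⊤, e: ⊤, f: -1}

Trace:
Per-block solution:
  B0:   IN=(all ⊤)   OUT=(all ⊤)
  B1:   IN=(all ⊤)   OUT={c:-2; rest ⊤}
  B2:   IN={c:-2; rest ⊤}   OUT={a:-1, c:-2; rest ⊤}
  B3:   IN={a:-1, c:-2; rest ⊤}   OUT={a:-1, c:-2, f:-1; rest ⊤}
  B4:   IN={a:-1, c:-2, f:-1; rest ⊤}   OUT={a:-1, b:-2, c:-2, f:-1; rest ⊤}

Merge at B3: IN[B3] = OUT[B2] = {a: -1, b: ⊤, c: -2, d: ⊤, e: ⊤, f: ⊤}
Applying B3's transfer function to that IN value gives OUT[B3] (row B3 above).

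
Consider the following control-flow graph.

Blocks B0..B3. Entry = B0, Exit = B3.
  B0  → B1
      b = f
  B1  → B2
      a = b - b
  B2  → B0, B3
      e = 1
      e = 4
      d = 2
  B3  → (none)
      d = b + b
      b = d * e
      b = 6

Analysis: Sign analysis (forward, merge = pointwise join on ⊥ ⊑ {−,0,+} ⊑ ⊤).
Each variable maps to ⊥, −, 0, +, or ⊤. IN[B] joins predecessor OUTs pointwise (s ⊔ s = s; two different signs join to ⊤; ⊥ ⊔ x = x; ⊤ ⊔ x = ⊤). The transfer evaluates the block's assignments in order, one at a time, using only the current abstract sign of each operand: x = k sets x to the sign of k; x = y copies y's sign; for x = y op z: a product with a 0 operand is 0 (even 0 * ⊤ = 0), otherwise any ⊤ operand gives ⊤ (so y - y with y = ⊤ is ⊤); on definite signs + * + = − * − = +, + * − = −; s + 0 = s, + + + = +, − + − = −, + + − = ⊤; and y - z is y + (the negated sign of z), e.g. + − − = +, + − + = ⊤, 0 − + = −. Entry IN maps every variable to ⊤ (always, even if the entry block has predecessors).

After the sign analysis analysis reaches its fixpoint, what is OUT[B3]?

Fixpoint table:
  B0:   IN=(all ⊤)   OUT=(all ⊤)
  B1:   IN=(all ⊤)   OUT=(all ⊤)
  B2:   IN=(all ⊤)   OUT={d:+, e:+; rest ⊤}
  B3:   IN={d:+, e:+; rest ⊤}   OUT={b:+, e:+; rest ⊤}

Merge at B3: IN[B3] = OUT[B2] = {a: ⊤, b: ⊤, c: ⊤, d: +, e: +, f: ⊤}
Applying B3's transfer function to that IN value gives OUT[B3] (row B3 above).

Answer: {a: ⊤, b: +, c: ⊤, d: ⊤, e: +, f: ⊤}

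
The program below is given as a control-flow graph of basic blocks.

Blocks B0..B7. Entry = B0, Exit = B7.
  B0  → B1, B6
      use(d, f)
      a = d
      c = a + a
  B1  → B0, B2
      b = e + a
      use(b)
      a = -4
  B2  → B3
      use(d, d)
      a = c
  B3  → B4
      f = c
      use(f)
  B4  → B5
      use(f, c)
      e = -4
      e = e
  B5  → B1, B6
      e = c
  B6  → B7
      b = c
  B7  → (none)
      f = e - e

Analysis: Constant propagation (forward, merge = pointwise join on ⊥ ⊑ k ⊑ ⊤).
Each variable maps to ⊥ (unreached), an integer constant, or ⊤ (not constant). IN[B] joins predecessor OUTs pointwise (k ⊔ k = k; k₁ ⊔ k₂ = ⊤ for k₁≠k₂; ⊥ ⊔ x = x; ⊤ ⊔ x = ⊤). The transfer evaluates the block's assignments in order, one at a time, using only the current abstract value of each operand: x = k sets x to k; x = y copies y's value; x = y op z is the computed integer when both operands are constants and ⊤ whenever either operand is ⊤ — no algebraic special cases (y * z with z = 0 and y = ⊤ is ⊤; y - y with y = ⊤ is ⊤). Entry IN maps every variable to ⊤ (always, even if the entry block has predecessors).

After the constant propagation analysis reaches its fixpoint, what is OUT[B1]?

Per-block solution:
  B0:  IN=(all ⊤)  OUT=(all ⊤)
  B1:  IN=(all ⊤)  OUT={a:-4; rest ⊤}
  B2:  IN={a:-4; rest ⊤}  OUT=(all ⊤)
  B3:  IN=(all ⊤)  OUT=(all ⊤)
  B4:  IN=(all ⊤)  OUT={e:-4; rest ⊤}
  B5:  IN={e:-4; rest ⊤}  OUT=(all ⊤)
  B6:  IN=(all ⊤)  OUT=(all ⊤)
  B7:  IN=(all ⊤)  OUT=(all ⊤)

Merge at B1: IN[B1] = OUT[B0] ⊔ OUT[B5] = {a: ⊤, b: ⊤, c: ⊤, d: ⊤, e: ⊤, f: ⊤}
Applying B1's transfer function to that IN value gives OUT[B1] (row B1 above).

Answer: {a: -4, b: ⊤, c: ⊤, d: ⊤, e: ⊤, f: ⊤}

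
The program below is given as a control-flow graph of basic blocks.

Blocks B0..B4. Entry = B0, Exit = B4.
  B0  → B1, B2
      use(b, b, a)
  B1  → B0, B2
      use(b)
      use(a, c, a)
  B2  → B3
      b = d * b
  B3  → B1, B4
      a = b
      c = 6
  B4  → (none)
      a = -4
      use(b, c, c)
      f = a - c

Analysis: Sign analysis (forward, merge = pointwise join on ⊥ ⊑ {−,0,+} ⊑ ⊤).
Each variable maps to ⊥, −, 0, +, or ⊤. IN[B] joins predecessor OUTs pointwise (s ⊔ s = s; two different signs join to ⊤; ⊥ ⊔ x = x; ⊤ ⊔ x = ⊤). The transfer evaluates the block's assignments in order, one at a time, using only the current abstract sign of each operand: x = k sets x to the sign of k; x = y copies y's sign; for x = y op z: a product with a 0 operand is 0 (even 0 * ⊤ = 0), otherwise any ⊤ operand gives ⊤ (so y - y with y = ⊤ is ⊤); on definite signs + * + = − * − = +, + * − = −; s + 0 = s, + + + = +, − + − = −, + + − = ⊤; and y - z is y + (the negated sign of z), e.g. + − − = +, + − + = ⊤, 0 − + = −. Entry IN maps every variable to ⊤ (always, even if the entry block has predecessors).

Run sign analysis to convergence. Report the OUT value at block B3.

Answer: {a: ⊤, b: ⊤, c: +, d: ⊤, e: ⊤, f: ⊤}

Trace:
Converged values:
  B0:  IN=(all ⊤)  OUT=(all ⊤)
  B1:  IN=(all ⊤)  OUT=(all ⊤)
  B2:  IN=(all ⊤)  OUT=(all ⊤)
  B3:  IN=(all ⊤)  OUT={c:+; rest ⊤}
  B4:  IN={c:+; rest ⊤}  OUT={a:-, c:+, f:-; rest ⊤}

Merge at B3: IN[B3] = OUT[B2] = {a: ⊤, b: ⊤, c: ⊤, d: ⊤, e: ⊤, f: ⊤}
Applying B3's transfer function to that IN value gives OUT[B3] (row B3 above).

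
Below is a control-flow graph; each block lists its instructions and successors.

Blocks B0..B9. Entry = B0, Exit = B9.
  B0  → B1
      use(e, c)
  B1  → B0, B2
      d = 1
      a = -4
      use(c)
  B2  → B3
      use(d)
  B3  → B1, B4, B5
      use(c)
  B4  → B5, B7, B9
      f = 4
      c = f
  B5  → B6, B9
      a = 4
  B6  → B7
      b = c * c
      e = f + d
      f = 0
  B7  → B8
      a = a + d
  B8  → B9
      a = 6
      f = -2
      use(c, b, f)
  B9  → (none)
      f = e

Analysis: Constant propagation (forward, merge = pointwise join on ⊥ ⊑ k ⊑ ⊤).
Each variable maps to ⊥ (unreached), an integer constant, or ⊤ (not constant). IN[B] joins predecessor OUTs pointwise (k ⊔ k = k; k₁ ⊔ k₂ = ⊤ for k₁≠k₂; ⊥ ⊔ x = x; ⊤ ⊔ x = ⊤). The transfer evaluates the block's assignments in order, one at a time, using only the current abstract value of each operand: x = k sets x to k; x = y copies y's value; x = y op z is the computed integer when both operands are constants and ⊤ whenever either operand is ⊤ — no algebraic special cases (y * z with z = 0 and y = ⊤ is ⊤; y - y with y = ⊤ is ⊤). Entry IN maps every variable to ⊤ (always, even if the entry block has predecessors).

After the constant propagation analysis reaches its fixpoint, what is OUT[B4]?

Converged values:
  B0: | IN=(all ⊤) | OUT=(all ⊤)
  B1: | IN=(all ⊤) | OUT={a:-4, d:1; rest ⊤}
  B2: | IN={a:-4, d:1; rest ⊤} | OUT={a:-4, d:1; rest ⊤}
  B3: | IN={a:-4, d:1; rest ⊤} | OUT={a:-4, d:1; rest ⊤}
  B4: | IN={a:-4, d:1; rest ⊤} | OUT={a:-4, c:4, d:1, f:4; rest ⊤}
  B5: | IN={a:-4, d:1; rest ⊤} | OUT={a:4, d:1; rest ⊤}
  B6: | IN={a:4, d:1; rest ⊤} | OUT={a:4, d:1, f:0; rest ⊤}
  B7: | IN={d:1; rest ⊤} | OUT={d:1; rest ⊤}
  B8: | IN={d:1; rest ⊤} | OUT={a:6, d:1, f:-2; rest ⊤}
  B9: | IN={d:1; rest ⊤} | OUT={d:1; rest ⊤}

Merge at B4: IN[B4] = OUT[B3] = {a: -4, b: ⊤, c: ⊤, d: 1, e: ⊤, f: ⊤}
Applying B4's transfer function to that IN value gives OUT[B4] (row B4 above).

Answer: {a: -4, b: ⊤, c: 4, d: 1, e: ⊤, f: 4}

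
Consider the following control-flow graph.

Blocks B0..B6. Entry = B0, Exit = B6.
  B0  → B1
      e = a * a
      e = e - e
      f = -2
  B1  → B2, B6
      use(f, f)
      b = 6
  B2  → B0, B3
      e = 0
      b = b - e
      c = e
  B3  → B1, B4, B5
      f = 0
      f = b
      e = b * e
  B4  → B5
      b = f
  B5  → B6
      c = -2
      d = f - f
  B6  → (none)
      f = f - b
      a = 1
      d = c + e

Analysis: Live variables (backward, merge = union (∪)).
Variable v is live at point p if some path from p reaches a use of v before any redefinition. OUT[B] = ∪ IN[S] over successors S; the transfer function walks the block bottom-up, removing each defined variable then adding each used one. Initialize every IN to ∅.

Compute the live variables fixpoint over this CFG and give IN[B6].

Answer: {b, c, e, f}

Trace:
Fixpoint table:
  B0: | IN={a, c} | OUT={a, c, e, f}
  B1: | IN={a, c, e, f} | OUT={a, b, c, e, f}
  B2: | IN={a, b} | OUT={a, b, c, e}
  B3: | IN={a, b, c, e} | OUT={a, b, c, e, f}
  B4: | IN={e, f} | OUT={b, e, f}
  B5: | IN={b, e, f} | OUT={b, c, e, f}
  B6: | IN={b, c, e, f} | OUT={}

B6 is the boundary node: OUT[B6] = {}
Applying B6's transfer function to that OUT value gives IN[B6] (row B6 above).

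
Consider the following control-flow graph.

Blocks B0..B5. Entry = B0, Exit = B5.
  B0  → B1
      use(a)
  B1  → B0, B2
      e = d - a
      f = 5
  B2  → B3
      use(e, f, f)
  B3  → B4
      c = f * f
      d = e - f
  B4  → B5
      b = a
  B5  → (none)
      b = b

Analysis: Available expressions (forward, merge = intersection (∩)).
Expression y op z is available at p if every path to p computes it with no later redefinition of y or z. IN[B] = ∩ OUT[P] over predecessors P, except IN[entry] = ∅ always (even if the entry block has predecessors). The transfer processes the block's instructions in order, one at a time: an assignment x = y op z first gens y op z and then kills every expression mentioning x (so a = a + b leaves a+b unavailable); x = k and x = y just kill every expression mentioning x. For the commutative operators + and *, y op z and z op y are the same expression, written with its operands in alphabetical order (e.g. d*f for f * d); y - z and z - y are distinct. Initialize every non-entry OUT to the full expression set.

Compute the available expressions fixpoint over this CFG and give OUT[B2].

Fixpoint table:
  B0:   IN={}   OUT={}
  B1:   IN={}   OUT={d-a}
  B2:   IN={d-a}   OUT={d-a}
  B3:   IN={d-a}   OUT={e-f, f*f}
  B4:   IN={e-f, f*f}   OUT={e-f, f*f}
  B5:   IN={e-f, f*f}   OUT={e-f, f*f}

Merge at B2: IN[B2] = OUT[B1] = {d-a}
Applying B2's transfer function to that IN value gives OUT[B2] (row B2 above).

Answer: {d-a}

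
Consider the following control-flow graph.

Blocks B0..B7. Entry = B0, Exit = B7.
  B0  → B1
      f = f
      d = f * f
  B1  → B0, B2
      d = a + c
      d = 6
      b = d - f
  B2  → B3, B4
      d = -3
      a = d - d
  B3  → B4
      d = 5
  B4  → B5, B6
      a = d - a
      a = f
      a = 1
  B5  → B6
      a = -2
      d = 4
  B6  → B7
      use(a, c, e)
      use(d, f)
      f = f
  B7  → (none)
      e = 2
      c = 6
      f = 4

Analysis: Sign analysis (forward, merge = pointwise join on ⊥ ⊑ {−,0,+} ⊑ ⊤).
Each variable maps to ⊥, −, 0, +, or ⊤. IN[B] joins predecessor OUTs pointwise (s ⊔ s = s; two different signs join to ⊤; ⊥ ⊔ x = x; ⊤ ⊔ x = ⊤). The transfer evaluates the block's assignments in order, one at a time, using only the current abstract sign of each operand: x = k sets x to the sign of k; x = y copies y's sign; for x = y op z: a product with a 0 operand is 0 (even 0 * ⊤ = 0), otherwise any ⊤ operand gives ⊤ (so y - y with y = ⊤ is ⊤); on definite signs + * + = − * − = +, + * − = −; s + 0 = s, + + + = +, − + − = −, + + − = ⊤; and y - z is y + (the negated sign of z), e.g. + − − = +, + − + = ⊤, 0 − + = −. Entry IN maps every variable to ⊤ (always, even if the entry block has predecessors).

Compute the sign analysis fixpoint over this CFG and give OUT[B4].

Per-block solution:
  B0:  IN=(all ⊤)  OUT=(all ⊤)
  B1:  IN=(all ⊤)  OUT={d:+; rest ⊤}
  B2:  IN={d:+; rest ⊤}  OUT={d:-; rest ⊤}
  B3:  IN={d:-; rest ⊤}  OUT={d:+; rest ⊤}
  B4:  IN=(all ⊤)  OUT={a:+; rest ⊤}
  B5:  IN={a:+; rest ⊤}  OUT={a:-, d:+; rest ⊤}
  B6:  IN=(all ⊤)  OUT=(all ⊤)
  B7:  IN=(all ⊤)  OUT={c:+, e:+, f:+; rest ⊤}

Merge at B4: IN[B4] = OUT[B2] ⊔ OUT[B3] = {a: ⊤, b: ⊤, c: ⊤, d: ⊤, e: ⊤, f: ⊤}
Applying B4's transfer function to that IN value gives OUT[B4] (row B4 above).

Answer: {a: +, b: ⊤, c: ⊤, d: ⊤, e: ⊤, f: ⊤}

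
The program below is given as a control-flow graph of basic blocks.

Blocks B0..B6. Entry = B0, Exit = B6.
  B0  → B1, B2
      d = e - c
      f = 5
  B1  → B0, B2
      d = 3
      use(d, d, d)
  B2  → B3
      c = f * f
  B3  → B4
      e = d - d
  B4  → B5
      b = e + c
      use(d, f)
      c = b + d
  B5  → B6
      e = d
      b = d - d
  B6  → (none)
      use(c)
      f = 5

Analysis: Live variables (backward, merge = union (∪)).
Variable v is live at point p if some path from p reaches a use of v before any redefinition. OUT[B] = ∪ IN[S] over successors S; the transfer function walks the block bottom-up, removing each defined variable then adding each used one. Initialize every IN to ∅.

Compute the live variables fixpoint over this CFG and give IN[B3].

Fixpoint table:
  B0:  IN={c, e}  OUT={c, d, e, f}
  B1:  IN={c, e, f}  OUT={c, d, e, f}
  B2:  IN={d, f}  OUT={c, d, f}
  B3:  IN={c, d, f}  OUT={c, d, e, f}
  B4:  IN={c, d, e, f}  OUT={c, d}
  B5:  IN={c, d}  OUT={c}
  B6:  IN={c}  OUT={}

Merge at B3: OUT[B3] = IN[B4] = {c, d, e, f}
Applying B3's transfer function to that OUT value gives IN[B3] (row B3 above).

Answer: {c, d, f}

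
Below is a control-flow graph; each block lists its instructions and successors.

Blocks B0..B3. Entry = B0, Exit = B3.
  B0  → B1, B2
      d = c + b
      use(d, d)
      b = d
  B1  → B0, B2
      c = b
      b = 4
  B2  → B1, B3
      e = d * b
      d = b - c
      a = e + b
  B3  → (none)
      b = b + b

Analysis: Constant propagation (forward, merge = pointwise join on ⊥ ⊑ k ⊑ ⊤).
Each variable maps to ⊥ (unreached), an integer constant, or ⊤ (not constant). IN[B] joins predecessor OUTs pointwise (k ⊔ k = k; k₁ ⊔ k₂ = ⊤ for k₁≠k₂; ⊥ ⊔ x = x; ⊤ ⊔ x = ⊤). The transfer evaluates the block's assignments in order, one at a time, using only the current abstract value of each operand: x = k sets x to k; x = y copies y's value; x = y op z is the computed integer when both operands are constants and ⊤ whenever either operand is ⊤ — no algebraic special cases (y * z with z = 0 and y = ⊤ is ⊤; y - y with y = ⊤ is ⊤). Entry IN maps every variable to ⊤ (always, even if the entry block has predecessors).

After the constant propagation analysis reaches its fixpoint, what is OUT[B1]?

Converged values:
  B0:  IN=(all ⊤)  OUT=(all ⊤)
  B1:  IN=(all ⊤)  OUT={b:4; rest ⊤}
  B2:  IN=(all ⊤)  OUT=(all ⊤)
  B3:  IN=(all ⊤)  OUT=(all ⊤)

Merge at B1: IN[B1] = OUT[B0] ⊔ OUT[B2] = {a: ⊤, b: ⊤, c: ⊤, d: ⊤, e: ⊤, f: ⊤}
Applying B1's transfer function to that IN value gives OUT[B1] (row B1 above).

Answer: {a: ⊤, b: 4, c: ⊤, d: ⊤, e: ⊤, f: ⊤}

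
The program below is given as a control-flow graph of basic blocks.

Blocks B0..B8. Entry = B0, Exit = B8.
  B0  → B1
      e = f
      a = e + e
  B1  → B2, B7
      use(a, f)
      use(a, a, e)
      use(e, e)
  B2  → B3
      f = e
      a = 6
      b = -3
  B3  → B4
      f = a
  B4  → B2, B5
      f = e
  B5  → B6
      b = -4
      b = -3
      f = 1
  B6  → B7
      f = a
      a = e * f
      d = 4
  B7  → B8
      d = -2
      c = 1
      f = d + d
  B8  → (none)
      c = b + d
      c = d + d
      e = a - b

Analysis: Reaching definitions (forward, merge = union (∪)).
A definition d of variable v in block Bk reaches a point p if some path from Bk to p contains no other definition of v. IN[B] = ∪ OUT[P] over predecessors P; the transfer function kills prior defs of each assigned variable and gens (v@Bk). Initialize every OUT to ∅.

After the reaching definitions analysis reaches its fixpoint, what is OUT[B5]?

Fixpoint table:
  B0:  IN={}  OUT={a@B0, e@B0}
  B1:  IN={a@B0, e@B0}  OUT={a@B0, e@B0}
  B2:  IN={a@B0, a@B2, b@B2, e@B0, f@B4}  OUT={a@B2, b@B2, e@B0, f@B2}
  B3:  IN={a@B2, b@B2, e@B0, f@B2}  OUT={a@B2, b@B2, e@B0, f@B3}
  B4:  IN={a@B2, b@B2, e@B0, f@B3}  OUT={a@B2, b@B2, e@B0, f@B4}
  B5:  IN={a@B2, b@B2, e@B0, f@B4}  OUT={a@B2, b@B5, e@B0, f@B5}
  B6:  IN={a@B2, b@B5, e@B0, f@B5}  OUT={a@B6, b@B5, d@B6, e@B0, f@B6}
  B7:  IN={a@B0, a@B6, b@B5, d@B6, e@B0, f@B6}  OUT={a@B0, a@B6, b@B5, c@B7, d@B7, e@B0, f@B7}
  B8:  IN={a@B0, a@B6, b@B5, c@B7, d@B7, e@B0, f@B7}  OUT={a@B0, a@B6, b@B5, c@B8, d@B7, e@B8, f@B7}

Merge at B5: IN[B5] = OUT[B4] = {a@B2, b@B2, e@B0, f@B4}
Applying B5's transfer function to that IN value gives OUT[B5] (row B5 above).

Answer: {a@B2, b@B5, e@B0, f@B5}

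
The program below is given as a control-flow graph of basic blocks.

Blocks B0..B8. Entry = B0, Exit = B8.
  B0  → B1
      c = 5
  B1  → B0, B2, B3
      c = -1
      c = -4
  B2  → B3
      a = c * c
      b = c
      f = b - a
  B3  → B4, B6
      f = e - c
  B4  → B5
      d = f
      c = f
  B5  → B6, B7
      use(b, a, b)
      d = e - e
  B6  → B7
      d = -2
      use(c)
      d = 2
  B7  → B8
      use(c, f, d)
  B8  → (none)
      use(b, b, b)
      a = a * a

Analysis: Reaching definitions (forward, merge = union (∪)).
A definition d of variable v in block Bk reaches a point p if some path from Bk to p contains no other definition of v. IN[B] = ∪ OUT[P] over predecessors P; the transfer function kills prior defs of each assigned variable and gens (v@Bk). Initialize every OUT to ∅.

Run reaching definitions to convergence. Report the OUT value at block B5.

Converged values:
  B0:  IN={c@B1}  OUT={c@B0}
  B1:  IN={c@B0}  OUT={c@B1}
  B2:  IN={c@B1}  OUT={a@B2, b@B2, c@B1, f@B2}
  B3:  IN={a@B2, b@B2, c@B1, f@B2}  OUT={a@B2, b@B2, c@B1, f@B3}
  B4:  IN={a@B2, b@B2, c@B1, f@B3}  OUT={a@B2, b@B2, c@B4, d@B4, f@B3}
  B5:  IN={a@B2, b@B2, c@B4, d@B4, f@B3}  OUT={a@B2, b@B2, c@B4, d@B5, f@B3}
  B6:  IN={a@B2, b@B2, c@B1, c@B4, d@B5, f@B3}  OUT={a@B2, b@B2, c@B1, c@B4, d@B6, f@B3}
  B7:  IN={a@B2, b@B2, c@B1, c@B4, d@B5, d@B6, f@B3}  OUT={a@B2, b@B2, c@B1, c@B4, d@B5, d@B6, f@B3}
  B8:  IN={a@B2, b@B2, c@B1, c@B4, d@B5, d@B6, f@B3}  OUT={a@B8, b@B2, c@B1, c@B4, d@B5, d@B6, f@B3}

Merge at B5: IN[B5] = OUT[B4] = {a@B2, b@B2, c@B4, d@B4, f@B3}
Applying B5's transfer function to that IN value gives OUT[B5] (row B5 above).

Answer: {a@B2, b@B2, c@B4, d@B5, f@B3}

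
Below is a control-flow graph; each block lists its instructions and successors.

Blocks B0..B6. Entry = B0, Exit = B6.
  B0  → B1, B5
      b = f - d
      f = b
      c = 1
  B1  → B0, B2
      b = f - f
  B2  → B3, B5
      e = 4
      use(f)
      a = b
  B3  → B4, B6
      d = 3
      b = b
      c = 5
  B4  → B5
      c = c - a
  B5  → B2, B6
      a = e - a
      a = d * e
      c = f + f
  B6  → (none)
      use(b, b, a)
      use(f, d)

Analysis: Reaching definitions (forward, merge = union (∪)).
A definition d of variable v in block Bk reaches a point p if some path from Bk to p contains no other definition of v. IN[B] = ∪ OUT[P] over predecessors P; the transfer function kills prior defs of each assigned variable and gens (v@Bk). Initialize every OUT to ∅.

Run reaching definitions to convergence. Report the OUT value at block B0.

Answer: {b@B0, c@B0, f@B0}

Derivation:
Converged values:
  B0:  IN={b@B1, c@B0, f@B0}  OUT={b@B0, c@B0, f@B0}
  B1:  IN={b@B0, c@B0, f@B0}  OUT={b@B1, c@B0, f@B0}
  B2:  IN={a@B5, b@B0, b@B1, b@B3, c@B0, c@B5, d@B3, e@B2, f@B0}  OUT={a@B2, b@B0, b@B1, b@B3, c@B0, c@B5, d@B3, e@B2, f@B0}
  B3:  IN={a@B2, b@B0, b@B1, b@B3, c@B0, c@B5, d@B3, e@B2, f@B0}  OUT={a@B2, b@B3, c@B3, d@B3, e@B2, f@B0}
  B4:  IN={a@B2, b@B3, c@B3, d@B3, e@B2, f@B0}  OUT={a@B2, b@B3, c@B4, d@B3, e@B2, f@B0}
  B5:  IN={a@B2, b@B0, b@B1, b@B3, c@B0, c@B4, c@B5, d@B3, e@B2, f@B0}  OUT={a@B5, b@B0, b@B1, b@B3, c@B5, d@B3, e@B2, f@B0}
  B6:  IN={a@B2, a@B5, b@B0, b@B1, b@B3, c@B3, c@B5, d@B3, e@B2, f@B0}  OUT={a@B2, a@B5, b@B0, b@B1, b@B3, c@B3, c@B5, d@B3, e@B2, f@B0}

Merge at B0 (entry node, so the boundary value {} is joined with the incoming edge(s)): IN[B0] = {} ⊔ OUT[B1] = {b@B1, c@B0, f@B0}
Applying B0's transfer function to that IN value gives OUT[B0] (row B0 above).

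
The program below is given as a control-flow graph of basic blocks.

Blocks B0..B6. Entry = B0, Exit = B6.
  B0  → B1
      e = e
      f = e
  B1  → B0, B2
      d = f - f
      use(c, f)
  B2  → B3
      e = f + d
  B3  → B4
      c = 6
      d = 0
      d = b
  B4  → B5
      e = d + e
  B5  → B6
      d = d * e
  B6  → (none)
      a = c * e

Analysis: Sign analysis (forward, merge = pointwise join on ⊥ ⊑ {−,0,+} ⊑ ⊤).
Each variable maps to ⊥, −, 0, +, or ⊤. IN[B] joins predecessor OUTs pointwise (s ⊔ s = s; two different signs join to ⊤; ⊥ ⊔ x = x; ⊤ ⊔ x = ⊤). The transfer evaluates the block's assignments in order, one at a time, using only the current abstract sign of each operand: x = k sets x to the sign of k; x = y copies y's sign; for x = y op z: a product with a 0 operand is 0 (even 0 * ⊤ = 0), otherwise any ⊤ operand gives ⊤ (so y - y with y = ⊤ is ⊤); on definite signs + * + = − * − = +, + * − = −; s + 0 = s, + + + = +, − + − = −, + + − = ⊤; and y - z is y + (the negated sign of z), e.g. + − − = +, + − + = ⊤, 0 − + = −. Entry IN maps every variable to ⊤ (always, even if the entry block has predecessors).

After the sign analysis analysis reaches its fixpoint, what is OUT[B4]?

Answer: {a: ⊤, b: ⊤, c: +, d: ⊤, e: ⊤, f: ⊤}

Trace:
Converged values:
  B0:   IN=(all ⊤)   OUT=(all ⊤)
  B1:   IN=(all ⊤)   OUT=(all ⊤)
  B2:   IN=(all ⊤)   OUT=(all ⊤)
  B3:   IN=(all ⊤)   OUT={c:+; rest ⊤}
  B4:   IN={c:+; rest ⊤}   OUT={c:+; rest ⊤}
  B5:   IN={c:+; rest ⊤}   OUT={c:+; rest ⊤}
  B6:   IN={c:+; rest ⊤}   OUT={c:+; rest ⊤}

Merge at B4: IN[B4] = OUT[B3] = {a: ⊤, b: ⊤, c: +, d: ⊤, e: ⊤, f: ⊤}
Applying B4's transfer function to that IN value gives OUT[B4] (row B4 above).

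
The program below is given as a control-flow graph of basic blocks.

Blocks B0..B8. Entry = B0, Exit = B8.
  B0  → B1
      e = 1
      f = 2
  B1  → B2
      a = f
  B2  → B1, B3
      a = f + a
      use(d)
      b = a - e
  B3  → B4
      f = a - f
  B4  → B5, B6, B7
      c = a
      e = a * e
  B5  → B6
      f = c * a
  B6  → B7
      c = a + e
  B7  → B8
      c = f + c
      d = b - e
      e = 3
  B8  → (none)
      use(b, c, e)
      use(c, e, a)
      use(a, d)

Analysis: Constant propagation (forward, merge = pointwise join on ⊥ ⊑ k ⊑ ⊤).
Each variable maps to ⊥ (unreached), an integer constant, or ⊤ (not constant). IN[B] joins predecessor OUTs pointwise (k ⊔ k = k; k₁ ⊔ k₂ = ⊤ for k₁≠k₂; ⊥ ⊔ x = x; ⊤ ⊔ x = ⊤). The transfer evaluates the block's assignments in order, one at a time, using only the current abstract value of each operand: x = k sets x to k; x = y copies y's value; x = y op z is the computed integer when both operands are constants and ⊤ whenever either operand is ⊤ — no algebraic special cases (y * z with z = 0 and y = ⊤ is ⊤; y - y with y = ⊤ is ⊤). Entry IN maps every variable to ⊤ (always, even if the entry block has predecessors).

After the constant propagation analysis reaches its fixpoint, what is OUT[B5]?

Per-block solution:
  B0: | IN=(all ⊤) | OUT={e:1, f:2; rest ⊤}
  B1: | IN={e:1, f:2; rest ⊤} | OUT={a:2, e:1, f:2; rest ⊤}
  B2: | IN={a:2, e:1, f:2; rest ⊤} | OUT={a:4, b:3, e:1, f:2; rest ⊤}
  B3: | IN={a:4, b:3, e:1, f:2; rest ⊤} | OUT={a:4, b:3, e:1, f:2; rest ⊤}
  B4: | IN={a:4, b:3, e:1, f:2; rest ⊤} | OUT={a:4, b:3, c:4, e:4, f:2; rest ⊤}
  B5: | IN={a:4, b:3, c:4, e:4, f:2; rest ⊤} | OUT={a:4, b:3, c:4, e:4, f:16; rest ⊤}
  B6: | IN={a:4, b:3, c:4, e:4; rest ⊤} | OUT={a:4, b:3, c:8, e:4; rest ⊤}
  B7: | IN={a:4, b:3, e:4; rest ⊤} | OUT={a:4, b:3, d:-1, e:3; rest ⊤}
  B8: | IN={a:4, b:3, d:-1, e:3; rest ⊤} | OUT={a:4, b:3, d:-1, e:3; rest ⊤}

Merge at B5: IN[B5] = OUT[B4] = {a: 4, b: 3, c: 4, d: ⊤, e: 4, f: 2}
Applying B5's transfer function to that IN value gives OUT[B5] (row B5 above).

Answer: {a: 4, b: 3, c: 4, d: ⊤, e: 4, f: 16}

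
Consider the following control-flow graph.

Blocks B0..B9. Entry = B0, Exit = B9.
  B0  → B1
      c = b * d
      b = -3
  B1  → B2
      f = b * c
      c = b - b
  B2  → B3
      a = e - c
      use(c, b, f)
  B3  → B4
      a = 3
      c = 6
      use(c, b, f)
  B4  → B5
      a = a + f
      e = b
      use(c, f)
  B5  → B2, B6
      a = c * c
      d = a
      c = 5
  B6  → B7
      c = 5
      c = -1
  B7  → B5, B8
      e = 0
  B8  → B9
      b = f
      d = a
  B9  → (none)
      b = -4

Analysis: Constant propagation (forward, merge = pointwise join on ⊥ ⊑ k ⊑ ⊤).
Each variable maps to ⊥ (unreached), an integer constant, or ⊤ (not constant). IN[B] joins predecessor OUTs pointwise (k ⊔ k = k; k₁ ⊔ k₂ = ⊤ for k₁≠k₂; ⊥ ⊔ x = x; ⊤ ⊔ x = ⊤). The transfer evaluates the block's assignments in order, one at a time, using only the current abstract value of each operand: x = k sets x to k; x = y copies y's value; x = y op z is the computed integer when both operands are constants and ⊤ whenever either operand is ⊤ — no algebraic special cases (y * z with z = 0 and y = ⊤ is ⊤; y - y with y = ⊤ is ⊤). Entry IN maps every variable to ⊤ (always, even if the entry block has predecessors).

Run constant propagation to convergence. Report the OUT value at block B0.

Answer: {a: ⊤, b: -3, c: ⊤, d: ⊤, e: ⊤, f: ⊤}

Derivation:
Converged values:
  B0: | IN=(all ⊤) | OUT={b:-3; rest ⊤}
  B1: | IN={b:-3; rest ⊤} | OUT={b:-3, c:0; rest ⊤}
  B2: | IN={b:-3; rest ⊤} | OUT={b:-3; rest ⊤}
  B3: | IN={b:-3; rest ⊤} | OUT={a:3, b:-3, c:6; rest ⊤}
  B4: | IN={a:3, b:-3, c:6; rest ⊤} | OUT={b:-3, c:6, e:-3; rest ⊤}
  B5: | IN={b:-3; rest ⊤} | OUT={b:-3, c:5; rest ⊤}
  B6: | IN={b:-3, c:5; rest ⊤} | OUT={b:-3, c:-1; rest ⊤}
  B7: | IN={b:-3, c:-1; rest ⊤} | OUT={b:-3, c:-1, e:0; rest ⊤}
  B8: | IN={b:-3, c:-1, e:0; rest ⊤} | OUT={c:-1, e:0; rest ⊤}
  B9: | IN={c:-1, e:0; rest ⊤} | OUT={b:-4, c:-1, e:0; rest ⊤}

B0 is the boundary node: IN[B0] = {a: ⊤, b: ⊤, c: ⊤, d: ⊤, e: ⊤, f: ⊤}
Applying B0's transfer function to that IN value gives OUT[B0] (row B0 above).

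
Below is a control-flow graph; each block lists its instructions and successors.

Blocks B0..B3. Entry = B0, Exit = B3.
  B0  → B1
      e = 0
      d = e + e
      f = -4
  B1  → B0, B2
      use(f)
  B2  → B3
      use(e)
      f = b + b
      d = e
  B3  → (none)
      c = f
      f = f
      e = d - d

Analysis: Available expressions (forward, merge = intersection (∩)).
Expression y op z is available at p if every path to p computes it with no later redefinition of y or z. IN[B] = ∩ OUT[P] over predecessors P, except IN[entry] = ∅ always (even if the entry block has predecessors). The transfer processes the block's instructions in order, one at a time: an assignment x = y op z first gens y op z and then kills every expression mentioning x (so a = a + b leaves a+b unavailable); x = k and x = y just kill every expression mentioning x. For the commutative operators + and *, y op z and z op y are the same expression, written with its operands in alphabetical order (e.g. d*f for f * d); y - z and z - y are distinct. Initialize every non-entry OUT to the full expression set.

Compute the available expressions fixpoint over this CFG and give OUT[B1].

Per-block solution:
  B0:   IN={}   OUT={e+e}
  B1:   IN={e+e}   OUT={e+e}
  B2:   IN={e+e}   OUT={b+b, e+e}
  B3:   IN={b+b, e+e}   OUT={b+b, d-d}

Merge at B1: IN[B1] = OUT[B0] = {e+e}
Applying B1's transfer function to that IN value gives OUT[B1] (row B1 above).

Answer: {e+e}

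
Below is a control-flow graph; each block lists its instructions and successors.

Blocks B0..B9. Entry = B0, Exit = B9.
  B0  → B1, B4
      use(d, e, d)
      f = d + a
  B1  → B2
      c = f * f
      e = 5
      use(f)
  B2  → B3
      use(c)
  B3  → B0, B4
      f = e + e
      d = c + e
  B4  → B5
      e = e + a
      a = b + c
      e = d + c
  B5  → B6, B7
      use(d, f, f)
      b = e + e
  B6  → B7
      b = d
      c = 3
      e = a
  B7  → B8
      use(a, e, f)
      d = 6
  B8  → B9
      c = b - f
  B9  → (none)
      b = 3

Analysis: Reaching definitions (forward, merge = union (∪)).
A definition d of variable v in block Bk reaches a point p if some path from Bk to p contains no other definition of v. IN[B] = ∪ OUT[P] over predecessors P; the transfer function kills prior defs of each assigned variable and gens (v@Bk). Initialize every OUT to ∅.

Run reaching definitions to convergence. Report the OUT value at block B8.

Per-block solution:
  B0:   IN={c@B1, d@B3, e@B1, f@B3}   OUT={c@B1, d@B3, e@B1, f@B0}
  B1:   IN={c@B1, d@B3, e@B1, f@B0}   OUT={c@B1, d@B3, e@B1, f@B0}
  B2:   IN={c@B1, d@B3, e@B1, f@B0}   OUT={c@B1, d@B3, e@B1, f@B0}
  B3:   IN={c@B1, d@B3, e@B1, f@B0}   OUT={c@B1, d@B3, e@B1, f@B3}
  B4:   IN={c@B1, d@B3, e@B1, f@B0, f@B3}   OUT={a@B4, c@B1, d@B3, e@B4, f@B0, f@B3}
  B5:   IN={a@B4, c@B1, d@B3, e@B4, f@B0, f@B3}   OUT={a@B4, b@B5, c@B1, d@B3, e@B4, f@B0, f@B3}
  B6:   IN={a@B4, b@B5, c@B1, d@B3, e@B4, f@B0, f@B3}   OUT={a@B4, b@B6, c@B6, d@B3, e@B6, f@B0, f@B3}
  B7:   IN={a@B4, b@B5, b@B6, c@B1, c@B6, d@B3, e@B4, e@B6, f@B0, f@B3}   OUT={a@B4, b@B5, b@B6, c@B1, c@B6, d@B7, e@B4, e@B6, f@B0, f@B3}
  B8:   IN={a@B4, b@B5, b@B6, c@B1, c@B6, d@B7, e@B4, e@B6, f@B0, f@B3}   OUT={a@B4, b@B5, b@B6, c@B8, d@B7, e@B4, e@B6, f@B0, f@B3}
  B9:   IN={a@B4, b@B5, b@B6, c@B8, d@B7, e@B4, e@B6, f@B0, f@B3}   OUT={a@B4, b@B9, c@B8, d@B7, e@B4, e@B6, f@B0, f@B3}

Merge at B8: IN[B8] = OUT[B7] = {a@B4, b@B5, b@B6, c@B1, c@B6, d@B7, e@B4, e@B6, f@B0, f@B3}
Applying B8's transfer function to that IN value gives OUT[B8] (row B8 above).

Answer: {a@B4, b@B5, b@B6, c@B8, d@B7, e@B4, e@B6, f@B0, f@B3}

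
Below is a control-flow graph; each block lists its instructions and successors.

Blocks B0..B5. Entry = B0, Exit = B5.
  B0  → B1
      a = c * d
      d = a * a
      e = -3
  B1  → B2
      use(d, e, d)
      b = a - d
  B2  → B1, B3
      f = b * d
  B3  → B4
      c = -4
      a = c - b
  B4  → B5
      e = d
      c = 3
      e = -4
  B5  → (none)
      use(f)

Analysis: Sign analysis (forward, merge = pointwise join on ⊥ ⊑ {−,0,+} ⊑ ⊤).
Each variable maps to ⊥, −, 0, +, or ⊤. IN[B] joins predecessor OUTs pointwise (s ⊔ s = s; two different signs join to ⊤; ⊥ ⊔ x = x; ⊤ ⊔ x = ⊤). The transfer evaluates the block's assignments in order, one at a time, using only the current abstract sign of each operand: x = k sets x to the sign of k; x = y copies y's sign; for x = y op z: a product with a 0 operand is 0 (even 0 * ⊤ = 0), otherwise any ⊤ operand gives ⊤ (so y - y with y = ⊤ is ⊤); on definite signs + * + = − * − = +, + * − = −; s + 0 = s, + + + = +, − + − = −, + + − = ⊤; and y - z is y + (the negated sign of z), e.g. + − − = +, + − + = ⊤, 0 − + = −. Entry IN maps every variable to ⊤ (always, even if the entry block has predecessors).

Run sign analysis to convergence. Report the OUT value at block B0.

Converged values:
  B0:   IN=(all ⊤)   OUT={e:-; rest ⊤}
  B1:   IN={e:-; rest ⊤}   OUT={e:-; rest ⊤}
  B2:   IN={e:-; rest ⊤}   OUT={e:-; rest ⊤}
  B3:   IN={e:-; rest ⊤}   OUT={c:-, e:-; rest ⊤}
  B4:   IN={c:-, e:-; rest ⊤}   OUT={c:+, e:-; rest ⊤}
  B5:   IN={c:+, e:-; rest ⊤}   OUT={c:+, e:-; rest ⊤}

B0 is the boundary node: IN[B0] = {a: ⊤, b: ⊤, c: ⊤, d: ⊤, e: ⊤, f: ⊤}
Applying B0's transfer function to that IN value gives OUT[B0] (row B0 above).

Answer: {a: ⊤, b: ⊤, c: ⊤, d: ⊤, e: -, f: ⊤}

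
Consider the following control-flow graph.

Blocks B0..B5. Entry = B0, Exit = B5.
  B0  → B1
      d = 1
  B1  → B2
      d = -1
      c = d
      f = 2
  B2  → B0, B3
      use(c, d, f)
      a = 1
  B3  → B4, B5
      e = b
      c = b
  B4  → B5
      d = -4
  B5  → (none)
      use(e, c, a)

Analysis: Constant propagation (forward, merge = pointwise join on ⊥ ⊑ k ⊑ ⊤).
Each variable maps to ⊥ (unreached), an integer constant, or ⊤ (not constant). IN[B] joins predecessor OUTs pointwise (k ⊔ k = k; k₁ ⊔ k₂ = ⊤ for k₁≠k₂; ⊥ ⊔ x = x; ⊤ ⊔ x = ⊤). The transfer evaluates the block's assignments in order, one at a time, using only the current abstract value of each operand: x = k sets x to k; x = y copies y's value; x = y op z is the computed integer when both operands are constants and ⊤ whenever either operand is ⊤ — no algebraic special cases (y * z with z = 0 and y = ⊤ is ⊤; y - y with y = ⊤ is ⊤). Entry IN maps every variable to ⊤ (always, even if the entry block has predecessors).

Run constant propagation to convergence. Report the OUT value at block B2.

Answer: {a: 1, b: ⊤, c: -1, d: -1, e: ⊤, f: 2}

Trace:
Converged values:
  B0:  IN=(all ⊤)  OUT={d:1; rest ⊤}
  B1:  IN={d:1; rest ⊤}  OUT={c:-1, d:-1, f:2; rest ⊤}
  B2:  IN={c:-1, d:-1, f:2; rest ⊤}  OUT={a:1, c:-1, d:-1, f:2; rest ⊤}
  B3:  IN={a:1, c:-1, d:-1, f:2; rest ⊤}  OUT={a:1, d:-1, f:2; rest ⊤}
  B4:  IN={a:1, d:-1, f:2; rest ⊤}  OUT={a:1, d:-4, f:2; rest ⊤}
  B5:  IN={a:1, f:2; rest ⊤}  OUT={a:1, f:2; rest ⊤}

Merge at B2: IN[B2] = OUT[B1] = {a: ⊤, b: ⊤, c: -1, d: -1, e: ⊤, f: 2}
Applying B2's transfer function to that IN value gives OUT[B2] (row B2 above).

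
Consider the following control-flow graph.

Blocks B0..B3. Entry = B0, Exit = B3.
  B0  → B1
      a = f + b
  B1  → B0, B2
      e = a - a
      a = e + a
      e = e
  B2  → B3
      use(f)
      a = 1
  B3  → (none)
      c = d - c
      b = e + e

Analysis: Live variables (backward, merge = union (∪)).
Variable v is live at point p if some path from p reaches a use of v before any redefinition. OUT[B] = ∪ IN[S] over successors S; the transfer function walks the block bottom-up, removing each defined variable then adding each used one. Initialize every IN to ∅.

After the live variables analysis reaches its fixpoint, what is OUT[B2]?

Converged values:
  B0:   IN={b, c, d, f}   OUT={a, b, c, d, f}
  B1:   IN={a, b, c, d, f}   OUT={b, c, d, e, f}
  B2:   IN={c, d, e, f}   OUT={c, d, e}
  B3:   IN={c, d, e}   OUT={}

Merge at B2: OUT[B2] = IN[B3] = {c, d, e}

Answer: {c, d, e}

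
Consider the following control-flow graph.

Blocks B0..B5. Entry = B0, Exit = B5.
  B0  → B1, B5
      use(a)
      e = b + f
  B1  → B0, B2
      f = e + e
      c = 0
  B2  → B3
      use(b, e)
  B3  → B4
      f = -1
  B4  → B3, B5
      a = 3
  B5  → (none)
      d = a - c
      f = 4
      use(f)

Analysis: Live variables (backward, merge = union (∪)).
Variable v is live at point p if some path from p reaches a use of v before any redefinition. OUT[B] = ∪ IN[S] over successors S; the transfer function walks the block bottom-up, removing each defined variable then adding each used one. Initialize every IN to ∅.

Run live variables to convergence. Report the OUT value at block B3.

Answer: {c}

Derivation:
Converged values:
  B0: | IN={a, b, c, f} | OUT={a, b, c, e}
  B1: | IN={a, b, e} | OUT={a, b, c, e, f}
  B2: | IN={b, c, e} | OUT={c}
  B3: | IN={c} | OUT={c}
  B4: | IN={c} | OUT={a, c}
  B5: | IN={a, c} | OUT={}

Merge at B3: OUT[B3] = IN[B4] = {c}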